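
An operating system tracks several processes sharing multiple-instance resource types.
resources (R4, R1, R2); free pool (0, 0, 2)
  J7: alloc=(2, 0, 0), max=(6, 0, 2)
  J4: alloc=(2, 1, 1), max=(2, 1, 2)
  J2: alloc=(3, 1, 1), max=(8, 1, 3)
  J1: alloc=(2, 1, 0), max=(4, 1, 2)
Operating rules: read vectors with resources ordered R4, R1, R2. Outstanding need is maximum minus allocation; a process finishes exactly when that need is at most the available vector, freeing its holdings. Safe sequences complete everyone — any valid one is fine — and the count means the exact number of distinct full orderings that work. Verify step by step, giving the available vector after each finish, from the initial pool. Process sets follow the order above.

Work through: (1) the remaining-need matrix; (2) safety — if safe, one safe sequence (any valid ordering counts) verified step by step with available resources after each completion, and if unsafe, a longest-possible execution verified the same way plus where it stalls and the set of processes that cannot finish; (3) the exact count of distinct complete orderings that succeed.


(1) Outstanding need per process (order R4, R1, R2):
  J7: (4, 0, 2)
  J4: (0, 0, 1)
  J2: (5, 0, 2)
  J1: (2, 0, 2)
(2) SAFE — a valid safe sequence is J4, J1, J7, J2.
Key observation: the order's first zero-slack moment is J1 ((2, 0, 2) needed, (2, 1, 3) free — a requested resource with nothing to spare).
Walking it through:
  pool = (0, 0, 2)
  J4 needs (0, 0, 1) <= (0, 0, 2) -> finishes; pool += (2, 1, 1) = (2, 1, 3)
  J1 needs (2, 0, 2) <= (2, 1, 3) -> finishes; pool += (2, 1, 0) = (4, 2, 3)
  J7 needs (4, 0, 2) <= (4, 2, 3) -> finishes; pool += (2, 0, 0) = (6, 2, 3)
  J2 needs (5, 0, 2) <= (6, 2, 3) -> finishes; pool += (3, 1, 1) = (9, 3, 4)
(3) The exact count: 1 of the possible complete orderings is a safe sequence.


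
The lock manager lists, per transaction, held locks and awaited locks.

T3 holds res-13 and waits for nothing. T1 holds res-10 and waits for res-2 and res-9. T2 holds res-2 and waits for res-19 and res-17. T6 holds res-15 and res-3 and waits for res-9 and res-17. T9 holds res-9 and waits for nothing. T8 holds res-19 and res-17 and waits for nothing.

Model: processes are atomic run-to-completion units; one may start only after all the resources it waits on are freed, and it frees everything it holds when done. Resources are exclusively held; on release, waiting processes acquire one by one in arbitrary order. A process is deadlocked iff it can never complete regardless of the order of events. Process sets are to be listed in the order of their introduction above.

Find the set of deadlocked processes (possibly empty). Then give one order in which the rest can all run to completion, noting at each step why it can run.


Nothing here is deadlocked.
Key observation: there is no circular wait here — follow any chain and it reaches a process that is free to run now.
A valid finishing order for the others: T9, T8, T3, T6, T2, T1.
Verifying each step:
  T9: no waits; runs immediately, freeing res-9
  T8: no waits; runs immediately, freeing res-19 and res-17
  T3: no waits; runs immediately, freeing res-13
  T6 waits on res-9 and res-17 — all released -> runs and releases res-15 and res-3
  T2 waits on res-19 and res-17 — all released -> runs and releases res-2
  T1 waits on res-2 and res-9 — all released -> runs and releases res-10


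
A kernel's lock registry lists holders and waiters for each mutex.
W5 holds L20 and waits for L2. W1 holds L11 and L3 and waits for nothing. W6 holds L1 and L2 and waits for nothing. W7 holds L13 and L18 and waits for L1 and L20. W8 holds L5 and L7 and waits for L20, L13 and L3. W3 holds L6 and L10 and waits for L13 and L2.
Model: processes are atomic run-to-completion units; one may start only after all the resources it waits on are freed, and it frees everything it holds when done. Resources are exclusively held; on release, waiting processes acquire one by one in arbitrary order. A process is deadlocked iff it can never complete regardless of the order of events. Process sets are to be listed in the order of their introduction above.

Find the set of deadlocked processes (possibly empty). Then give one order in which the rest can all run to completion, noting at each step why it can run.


No process is deadlocked.
Key observation: the wait relation is loop-free; peeling off processes with no waits unwinds the whole state.
A valid finishing order for the others: W6, W5, W1, W7, W3, W8.
Walking it through:
  run W6 (it waits on nothing); releases L1 and L2
  run W5 (all its waits — L2 — are resolved); releases L20
  run W1 (it waits on nothing); releases L11 and L3
  run W7 (all its waits — L1 and L20 — are resolved); releases L13 and L18
  run W3 (all its waits — L13 and L2 — are resolved); releases L6 and L10
  run W8 (all its waits — L20, L13 and L3 — are resolved); releases L5 and L7


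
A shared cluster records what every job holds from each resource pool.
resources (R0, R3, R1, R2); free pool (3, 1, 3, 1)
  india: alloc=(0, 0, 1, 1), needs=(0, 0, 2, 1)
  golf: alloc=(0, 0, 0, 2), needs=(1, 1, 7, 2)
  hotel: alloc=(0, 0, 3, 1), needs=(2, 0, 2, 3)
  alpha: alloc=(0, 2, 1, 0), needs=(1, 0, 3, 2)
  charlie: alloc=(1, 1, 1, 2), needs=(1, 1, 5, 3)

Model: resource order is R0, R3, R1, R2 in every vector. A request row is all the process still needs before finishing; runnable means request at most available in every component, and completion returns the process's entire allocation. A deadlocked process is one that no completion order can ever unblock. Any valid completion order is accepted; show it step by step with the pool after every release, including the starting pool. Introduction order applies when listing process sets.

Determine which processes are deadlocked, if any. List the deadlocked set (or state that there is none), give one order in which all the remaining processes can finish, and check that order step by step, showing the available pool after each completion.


Deadlocked set: golf, hotel and charlie.
Key observation: after india, alpha the pool peaks at (3, 3, 5, 2), and each blocked process is short somewhere: golf on R1; hotel on R2; charlie on R2.
One completion order for the rest: india, alpha. Verifying each step:
  pool = (3, 1, 3, 1)
  india: need (0, 0, 2, 1) fits (3, 1, 3, 1); releases (0, 0, 1, 1), pool now (3, 1, 4, 2)
  alpha: need (1, 0, 3, 2) fits (3, 1, 4, 2); releases (0, 2, 1, 0), pool now (3, 3, 5, 2)
The stuck group stays short no matter what:
  golf still needs (1, 1, 7, 2) but only (3, 3, 5, 2) is free — short on R1
  hotel still needs (2, 0, 2, 3) but only (3, 3, 5, 2) is free — short on R2
  charlie still needs (1, 1, 5, 3) but only (3, 3, 5, 2) is free — short on R2


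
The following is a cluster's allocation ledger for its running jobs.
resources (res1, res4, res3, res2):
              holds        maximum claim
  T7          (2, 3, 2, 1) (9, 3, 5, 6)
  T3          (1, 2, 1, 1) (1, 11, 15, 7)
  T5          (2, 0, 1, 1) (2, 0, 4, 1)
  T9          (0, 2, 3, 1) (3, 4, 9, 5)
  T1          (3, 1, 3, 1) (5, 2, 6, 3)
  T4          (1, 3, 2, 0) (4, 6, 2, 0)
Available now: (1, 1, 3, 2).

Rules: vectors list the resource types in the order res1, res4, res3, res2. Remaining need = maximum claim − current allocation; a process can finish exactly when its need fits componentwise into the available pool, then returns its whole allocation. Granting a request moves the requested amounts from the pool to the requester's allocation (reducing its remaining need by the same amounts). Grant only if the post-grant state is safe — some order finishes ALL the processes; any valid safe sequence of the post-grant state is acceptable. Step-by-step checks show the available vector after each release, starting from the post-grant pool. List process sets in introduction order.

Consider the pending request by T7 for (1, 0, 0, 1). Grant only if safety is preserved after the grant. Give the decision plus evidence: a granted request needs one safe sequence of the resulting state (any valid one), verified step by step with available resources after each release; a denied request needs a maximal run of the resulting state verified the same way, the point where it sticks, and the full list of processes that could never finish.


DENY: after the grant no complete ordering would exist.
Key observation: after T5, T1 the pool peaks at (5, 2, 7, 3), and each blocked process is short somewhere: T7 on res1, res2; T3 on res4, res3, res2; T9 on res2; T4 on res4.
On the post-grant state, T5, T1 is a maximal run — nothing extends it. Step-by-step check:
  pool = (0, 1, 3, 1)
  T5 needs (0, 0, 3, 0) <= (0, 1, 3, 1) -> finishes; pool += (2, 0, 1, 1) = (2, 1, 4, 2)
  T1 needs (2, 1, 3, 2) <= (2, 1, 4, 2) -> finishes; pool += (3, 1, 3, 1) = (5, 2, 7, 3)
  T7 cannot run: need (6, 0, 3, 4) vs free (5, 2, 7, 3) (insufficient res1 and res2)
  T3 cannot run: need (0, 9, 14, 6) vs free (5, 2, 7, 3) (insufficient res4, res3 and res2)
  T9 cannot run: need (3, 2, 6, 4) vs free (5, 2, 7, 3) (insufficient res2)
  T4 cannot run: need (3, 3, 0, 0) vs free (5, 2, 7, 3) (insufficient res4)
Post-grant, the permanently blocked set is T7, T3, T9 and T4.


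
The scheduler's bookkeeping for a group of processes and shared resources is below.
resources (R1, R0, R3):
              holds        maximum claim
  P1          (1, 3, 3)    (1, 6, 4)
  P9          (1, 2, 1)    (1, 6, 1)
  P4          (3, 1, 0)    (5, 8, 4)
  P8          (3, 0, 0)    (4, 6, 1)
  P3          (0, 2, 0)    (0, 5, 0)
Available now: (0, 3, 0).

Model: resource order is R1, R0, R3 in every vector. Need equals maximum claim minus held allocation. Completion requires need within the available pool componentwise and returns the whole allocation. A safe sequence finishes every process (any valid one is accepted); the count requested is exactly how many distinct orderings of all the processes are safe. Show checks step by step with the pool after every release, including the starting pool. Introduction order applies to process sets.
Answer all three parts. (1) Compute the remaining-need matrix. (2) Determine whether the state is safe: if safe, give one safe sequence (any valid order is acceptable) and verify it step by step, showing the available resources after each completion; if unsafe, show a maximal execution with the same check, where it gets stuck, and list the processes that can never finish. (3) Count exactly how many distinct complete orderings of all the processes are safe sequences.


(1) Outstanding need per process (order R1, R0, R3):
  P1: (0, 3, 1)
  P9: (0, 4, 0)
  P4: (2, 7, 4)
  P8: (1, 6, 1)
  P3: (0, 3, 0)
(2) SAFE — a valid safe sequence is P3, P9, P1, P8, P4.
Key observation: at P3 the run first touches a limit — (0, 3, 0) against (0, 3, 0), exact on a resource it actually requests.
Check, step by step:
  pool = (0, 3, 0)
  P3 needs (0, 3, 0) <= (0, 3, 0) -> finishes; pool += (0, 2, 0) = (0, 5, 0)
  P9 needs (0, 4, 0) <= (0, 5, 0) -> finishes; pool += (1, 2, 1) = (1, 7, 1)
  P1 needs (0, 3, 1) <= (1, 7, 1) -> finishes; pool += (1, 3, 3) = (2, 10, 4)
  P8 needs (1, 6, 1) <= (2, 10, 4) -> finishes; pool += (3, 0, 0) = (5, 10, 4)
  P4 needs (2, 7, 4) <= (5, 10, 4) -> finishes; pool += (3, 1, 0) = (8, 11, 4)
(3) Precisely 3 of the possible complete orderings are safe sequences.


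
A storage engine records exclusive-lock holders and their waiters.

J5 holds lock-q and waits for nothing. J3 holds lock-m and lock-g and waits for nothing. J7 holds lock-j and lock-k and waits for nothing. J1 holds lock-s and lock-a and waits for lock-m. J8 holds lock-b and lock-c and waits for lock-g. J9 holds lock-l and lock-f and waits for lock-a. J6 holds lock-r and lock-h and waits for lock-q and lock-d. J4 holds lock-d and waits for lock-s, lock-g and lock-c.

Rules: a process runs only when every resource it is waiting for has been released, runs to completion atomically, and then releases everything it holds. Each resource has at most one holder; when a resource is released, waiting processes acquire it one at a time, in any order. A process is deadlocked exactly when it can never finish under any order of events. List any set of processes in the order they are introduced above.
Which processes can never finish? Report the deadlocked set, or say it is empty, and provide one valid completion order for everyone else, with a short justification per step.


The deadlocked set is empty.
Key observation: the wait relation is loop-free; peeling off processes with no waits unwinds the whole state.
A valid finishing order for the others: J3, J1, J7, J8, J4, J5, J9, J6.
Step-by-step check:
  J3 waits on nothing -> runs at once and releases lock-m and lock-g
  J1: everything it awaited (lock-m) is free; runs, freeing lock-s and lock-a
  J7 waits on nothing -> runs at once and releases lock-j and lock-k
  J8: everything it awaited (lock-g) is free; runs, freeing lock-b and lock-c
  J4: everything it awaited (lock-s, lock-g and lock-c) is free; runs, freeing lock-d
  J5 waits on nothing -> runs at once and releases lock-q
  J9: everything it awaited (lock-a) is free; runs, freeing lock-l and lock-f
  J6: everything it awaited (lock-q and lock-d) is free; runs, freeing lock-r and lock-h


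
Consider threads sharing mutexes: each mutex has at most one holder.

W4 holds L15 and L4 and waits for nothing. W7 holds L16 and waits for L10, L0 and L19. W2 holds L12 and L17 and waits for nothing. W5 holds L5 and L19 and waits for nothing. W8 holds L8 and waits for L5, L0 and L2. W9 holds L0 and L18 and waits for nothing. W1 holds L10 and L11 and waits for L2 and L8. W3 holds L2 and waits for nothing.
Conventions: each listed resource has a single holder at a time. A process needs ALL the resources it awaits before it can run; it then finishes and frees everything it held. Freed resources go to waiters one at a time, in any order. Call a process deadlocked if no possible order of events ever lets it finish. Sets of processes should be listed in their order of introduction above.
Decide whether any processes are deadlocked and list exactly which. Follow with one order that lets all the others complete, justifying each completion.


The deadlocked set is empty.
Key observation: all waits point, directly or indirectly, at processes that can finish, so nothing is permanently blocked.
One completion order for the rest: W3, W4, W5, W2, W9, W8, W1, W7.
Check, step by step:
  run W3 (it waits on nothing); releases L2
  run W4 (it waits on nothing); releases L15 and L4
  run W5 (it waits on nothing); releases L5 and L19
  run W2 (it waits on nothing); releases L12 and L17
  run W9 (it waits on nothing); releases L0 and L18
  W8: everything it awaited (L5, L0 and L2) is free; runs, freeing L8
  W1: everything it awaited (L2 and L8) is free; runs, freeing L10 and L11
  W7: everything it awaited (L10, L0 and L19) is free; runs, freeing L16


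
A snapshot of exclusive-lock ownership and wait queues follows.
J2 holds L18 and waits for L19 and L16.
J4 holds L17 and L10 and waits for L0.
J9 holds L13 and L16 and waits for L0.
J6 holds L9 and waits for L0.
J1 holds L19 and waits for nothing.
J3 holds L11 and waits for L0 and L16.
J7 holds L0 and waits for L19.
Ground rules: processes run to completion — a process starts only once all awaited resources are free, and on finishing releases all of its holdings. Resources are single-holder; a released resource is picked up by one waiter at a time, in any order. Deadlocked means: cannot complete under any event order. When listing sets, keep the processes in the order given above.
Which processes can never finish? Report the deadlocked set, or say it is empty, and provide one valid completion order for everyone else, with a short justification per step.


Nothing here is deadlocked.
Key observation: the waits form no ring: some process can always run, and its releases unblock the others one by one.
The rest can finish in the order J1, J7, J9, J3, J6, J2, J4.
Verifying each step:
  J1: no waits; runs immediately, freeing L19
  J7 waits on L19 — all released -> runs and releases L0
  J9 waits on L0 — all released -> runs and releases L13 and L16
  J3 waits on L0 and L16 — all released -> runs and releases L11
  J6 waits on L0 — all released -> runs and releases L9
  J2 waits on L19 and L16 — all released -> runs and releases L18
  J4 waits on L0 — all released -> runs and releases L17 and L10


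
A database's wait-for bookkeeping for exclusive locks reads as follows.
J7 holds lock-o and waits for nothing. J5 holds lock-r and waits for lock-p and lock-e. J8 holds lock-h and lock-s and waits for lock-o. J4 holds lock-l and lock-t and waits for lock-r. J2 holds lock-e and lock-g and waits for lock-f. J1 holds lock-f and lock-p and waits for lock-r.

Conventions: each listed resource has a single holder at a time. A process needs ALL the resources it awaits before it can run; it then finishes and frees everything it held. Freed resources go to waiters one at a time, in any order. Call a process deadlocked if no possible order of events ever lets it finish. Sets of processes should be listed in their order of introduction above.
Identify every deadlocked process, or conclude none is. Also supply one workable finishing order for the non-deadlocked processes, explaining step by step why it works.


The deadlocked set is J5, J4, J2 and J1.
Key observation: J5 -> J2 -> J1 -> J5 is a circular wait — nothing in it can go first; J4 waits into the deadlock from upstream.
The rest can finish in the order J7, J8.
Step-by-step check:
  J7: no waits; runs immediately, freeing lock-o
  J8: everything it awaited (lock-o) is free; runs, freeing lock-h and lock-s


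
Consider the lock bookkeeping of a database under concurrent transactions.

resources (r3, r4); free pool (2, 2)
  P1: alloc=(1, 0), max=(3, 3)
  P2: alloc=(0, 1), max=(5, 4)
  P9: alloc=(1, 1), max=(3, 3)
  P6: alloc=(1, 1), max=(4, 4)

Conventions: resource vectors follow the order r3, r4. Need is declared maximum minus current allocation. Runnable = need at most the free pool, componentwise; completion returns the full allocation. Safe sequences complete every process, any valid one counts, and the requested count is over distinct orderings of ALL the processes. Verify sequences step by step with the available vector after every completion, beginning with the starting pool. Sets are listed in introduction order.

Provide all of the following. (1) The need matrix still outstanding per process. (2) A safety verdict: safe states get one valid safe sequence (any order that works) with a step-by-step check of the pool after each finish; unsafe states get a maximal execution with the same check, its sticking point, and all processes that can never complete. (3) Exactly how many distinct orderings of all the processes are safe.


(1) Outstanding need per process (order r3, r4):
  P1: (2, 3)
  P2: (5, 3)
  P9: (2, 2)
  P6: (3, 3)
(2) The state is SAFE; one workable sequence: P9, P6, P1, P2.
Key observation: at P9 the run first touches a limit — (2, 2) against (2, 2), exact on a resource it actually requests.
Check, step by step:
  pool = (2, 2)
  P9 needs (2, 2) <= (2, 2) -> finishes; pool += (1, 1) = (3, 3)
  P6 needs (3, 3) <= (3, 3) -> finishes; pool += (1, 1) = (4, 4)
  P1 needs (2, 3) <= (4, 4) -> finishes; pool += (1, 0) = (5, 4)
  P2 needs (5, 3) <= (5, 4) -> finishes; pool += (0, 1) = (5, 5)
(3) Exactly 2 of the possible complete orderings are safe sequences.


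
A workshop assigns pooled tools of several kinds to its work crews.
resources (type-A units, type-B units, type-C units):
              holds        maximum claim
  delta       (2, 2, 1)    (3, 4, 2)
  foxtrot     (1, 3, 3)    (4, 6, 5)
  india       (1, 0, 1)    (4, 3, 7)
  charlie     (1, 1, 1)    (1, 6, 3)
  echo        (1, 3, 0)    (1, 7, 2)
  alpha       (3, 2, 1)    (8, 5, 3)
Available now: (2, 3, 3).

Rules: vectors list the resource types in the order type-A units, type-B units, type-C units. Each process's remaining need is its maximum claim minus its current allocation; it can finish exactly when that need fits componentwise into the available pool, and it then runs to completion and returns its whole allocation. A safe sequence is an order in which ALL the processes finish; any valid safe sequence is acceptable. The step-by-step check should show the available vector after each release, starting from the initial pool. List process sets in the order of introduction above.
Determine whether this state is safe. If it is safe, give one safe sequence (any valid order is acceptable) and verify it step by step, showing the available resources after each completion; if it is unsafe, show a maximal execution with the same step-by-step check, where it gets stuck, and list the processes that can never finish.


SAFE — a valid safe sequence is delta, foxtrot, charlie, echo, india, alpha.
Key observation: the order never hits an exact fit; delta is the first step at the minimum slack of 1 on its requested resources ((1, 2, 1), (2, 3, 3) free).
Step-by-step check:
  pool = (2, 3, 3)
  run delta (needs (1, 2, 1), free (2, 3, 3)); after release of (2, 2, 1) the pool is (4, 5, 4)
  run foxtrot (needs (3, 3, 2), free (4, 5, 4)); after release of (1, 3, 3) the pool is (5, 8, 7)
  run charlie (needs (0, 5, 2), free (5, 8, 7)); after release of (1, 1, 1) the pool is (6, 9, 8)
  run echo (needs (0, 4, 2), free (6, 9, 8)); after release of (1, 3, 0) the pool is (7, 12, 8)
  run india (needs (3, 3, 6), free (7, 12, 8)); after release of (1, 0, 1) the pool is (8, 12, 9)
  run alpha (needs (5, 3, 2), free (8, 12, 9)); after release of (3, 2, 1) the pool is (11, 14, 10)


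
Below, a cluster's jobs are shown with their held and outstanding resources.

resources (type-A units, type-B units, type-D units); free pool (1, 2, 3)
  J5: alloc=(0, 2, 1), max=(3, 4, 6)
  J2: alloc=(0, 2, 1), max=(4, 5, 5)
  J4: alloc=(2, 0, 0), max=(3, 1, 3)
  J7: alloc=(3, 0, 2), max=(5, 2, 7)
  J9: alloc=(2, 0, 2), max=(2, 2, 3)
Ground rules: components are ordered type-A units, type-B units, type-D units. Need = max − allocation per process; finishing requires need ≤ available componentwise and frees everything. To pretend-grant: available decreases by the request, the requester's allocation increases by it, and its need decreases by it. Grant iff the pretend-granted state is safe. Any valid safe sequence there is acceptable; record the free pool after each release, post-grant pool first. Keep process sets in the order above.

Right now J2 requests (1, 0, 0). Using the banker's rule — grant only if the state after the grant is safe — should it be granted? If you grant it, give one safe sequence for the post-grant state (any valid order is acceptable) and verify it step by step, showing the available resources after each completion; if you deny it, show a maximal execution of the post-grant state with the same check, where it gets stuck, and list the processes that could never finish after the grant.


GRANT — the state after the grant stays safe, e.g. via J9, J4, J5, J2, J7.
Key observation: the transfer keeps a workable pool ((0, 2, 3)); J9 starts the safe sequence.
Step-by-step check of the post-grant state:
  pool = (0, 2, 3)
  J9: need (0, 2, 1) fits (0, 2, 3); releases (2, 0, 2), pool now (2, 2, 5)
  J4: need (1, 1, 3) fits (2, 2, 5); releases (2, 0, 0), pool now (4, 2, 5)
  J5: need (3, 2, 5) fits (4, 2, 5); releases (0, 2, 1), pool now (4, 4, 6)
  J2: need (3, 3, 4) fits (4, 4, 6); releases (1, 2, 1), pool now (5, 6, 7)
  J7: need (2, 2, 5) fits (5, 6, 7); releases (3, 0, 2), pool now (8, 6, 9)


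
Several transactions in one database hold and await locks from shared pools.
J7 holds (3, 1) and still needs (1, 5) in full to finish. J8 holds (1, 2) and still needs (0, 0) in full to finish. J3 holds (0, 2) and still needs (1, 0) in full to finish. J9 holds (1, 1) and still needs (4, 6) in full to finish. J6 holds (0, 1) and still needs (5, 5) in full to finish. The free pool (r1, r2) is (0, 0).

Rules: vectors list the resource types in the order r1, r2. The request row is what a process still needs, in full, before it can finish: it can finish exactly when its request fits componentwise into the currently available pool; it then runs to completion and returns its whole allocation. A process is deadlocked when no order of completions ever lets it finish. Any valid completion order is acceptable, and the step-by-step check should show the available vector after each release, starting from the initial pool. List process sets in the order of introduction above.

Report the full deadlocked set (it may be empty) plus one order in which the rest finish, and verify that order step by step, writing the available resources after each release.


The deadlocked set is J7, J9 and J6.
Key observation: after J8, J3 complete, (1, 4) is the best the pool ever gets, yet each leftover process wants more r2.
One completion order for the rest: J8, J3. Walking it through:
  pool = (0, 0)
  run J8 (needs (0, 0), free (0, 0)); after release of (1, 2) the pool is (1, 2)
  run J3 (needs (1, 0), free (1, 2)); after release of (0, 2) the pool is (1, 4)
None of the blocked processes ever fits:
  J7 cannot run: need (1, 5) vs free (1, 4) (insufficient r2)
  J9 cannot run: need (4, 6) vs free (1, 4) (insufficient r1 and r2)
  J6 cannot run: need (5, 5) vs free (1, 4) (insufficient r1 and r2)


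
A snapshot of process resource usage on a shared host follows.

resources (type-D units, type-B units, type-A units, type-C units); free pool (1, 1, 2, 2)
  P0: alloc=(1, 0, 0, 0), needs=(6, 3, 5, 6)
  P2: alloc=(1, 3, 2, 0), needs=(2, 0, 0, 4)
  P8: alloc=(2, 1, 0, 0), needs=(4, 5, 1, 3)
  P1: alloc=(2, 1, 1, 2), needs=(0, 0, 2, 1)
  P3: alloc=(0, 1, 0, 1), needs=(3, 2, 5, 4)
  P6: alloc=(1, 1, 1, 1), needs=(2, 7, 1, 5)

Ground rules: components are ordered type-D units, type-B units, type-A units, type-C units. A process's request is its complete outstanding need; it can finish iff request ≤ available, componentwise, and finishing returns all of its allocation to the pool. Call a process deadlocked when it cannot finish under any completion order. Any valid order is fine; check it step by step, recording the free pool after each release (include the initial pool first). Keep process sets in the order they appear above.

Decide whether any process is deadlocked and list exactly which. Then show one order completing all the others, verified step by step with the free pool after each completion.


The deadlocked set is empty.
Key observation: P1 leads a chain of completions in which each release enables another process.
One completion order for the rest: P1, P2, P3, P8, P6, P0. Step-by-step check:
  pool = (1, 1, 2, 2)
  run P1 (needs (0, 0, 2, 1), free (1, 1, 2, 2)); after release of (2, 1, 1, 2) the pool is (3, 2, 3, 4)
  run P2 (needs (2, 0, 0, 4), free (3, 2, 3, 4)); after release of (1, 3, 2, 0) the pool is (4, 5, 5, 4)
  run P3 (needs (3, 2, 5, 4), free (4, 5, 5, 4)); after release of (0, 1, 0, 1) the pool is (4, 6, 5, 5)
  run P8 (needs (4, 5, 1, 3), free (4, 6, 5, 5)); after release of (2, 1, 0, 0) the pool is (6, 7, 5, 5)
  run P6 (needs (2, 7, 1, 5), free (6, 7, 5, 5)); after release of (1, 1, 1, 1) the pool is (7, 8, 6, 6)
  run P0 (needs (6, 3, 5, 6), free (7, 8, 6, 6)); after release of (1, 0, 0, 0) the pool is (8, 8, 6, 6)


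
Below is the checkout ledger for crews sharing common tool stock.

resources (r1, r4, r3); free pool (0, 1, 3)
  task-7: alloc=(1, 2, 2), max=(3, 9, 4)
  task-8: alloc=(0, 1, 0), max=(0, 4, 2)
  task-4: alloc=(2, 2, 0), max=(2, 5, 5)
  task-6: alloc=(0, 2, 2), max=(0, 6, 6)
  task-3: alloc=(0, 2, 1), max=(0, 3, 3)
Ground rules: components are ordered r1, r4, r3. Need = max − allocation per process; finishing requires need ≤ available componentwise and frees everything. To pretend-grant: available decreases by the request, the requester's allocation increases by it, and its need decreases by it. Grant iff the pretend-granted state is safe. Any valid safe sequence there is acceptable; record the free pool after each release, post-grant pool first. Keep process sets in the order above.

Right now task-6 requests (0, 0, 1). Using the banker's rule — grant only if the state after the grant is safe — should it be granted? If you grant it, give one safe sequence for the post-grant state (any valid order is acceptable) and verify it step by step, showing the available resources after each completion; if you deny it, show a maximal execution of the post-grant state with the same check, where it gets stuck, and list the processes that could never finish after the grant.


GRANT — the state after the grant stays safe, e.g. via task-3, task-8, task-6, task-4, task-7.
Key observation: the transfer keeps a workable pool ((0, 1, 2)); task-3 starts the safe sequence.
Check on the post-grant state, step by step:
  pool = (0, 1, 2)
  run task-3 (needs (0, 1, 2), free (0, 1, 2)); after release of (0, 2, 1) the pool is (0, 3, 3)
  run task-8 (needs (0, 3, 2), free (0, 3, 3)); after release of (0, 1, 0) the pool is (0, 4, 3)
  run task-6 (needs (0, 4, 3), free (0, 4, 3)); after release of (0, 2, 3) the pool is (0, 6, 6)
  run task-4 (needs (0, 3, 5), free (0, 6, 6)); after release of (2, 2, 0) the pool is (2, 8, 6)
  run task-7 (needs (2, 7, 2), free (2, 8, 6)); after release of (1, 2, 2) the pool is (3, 10, 8)


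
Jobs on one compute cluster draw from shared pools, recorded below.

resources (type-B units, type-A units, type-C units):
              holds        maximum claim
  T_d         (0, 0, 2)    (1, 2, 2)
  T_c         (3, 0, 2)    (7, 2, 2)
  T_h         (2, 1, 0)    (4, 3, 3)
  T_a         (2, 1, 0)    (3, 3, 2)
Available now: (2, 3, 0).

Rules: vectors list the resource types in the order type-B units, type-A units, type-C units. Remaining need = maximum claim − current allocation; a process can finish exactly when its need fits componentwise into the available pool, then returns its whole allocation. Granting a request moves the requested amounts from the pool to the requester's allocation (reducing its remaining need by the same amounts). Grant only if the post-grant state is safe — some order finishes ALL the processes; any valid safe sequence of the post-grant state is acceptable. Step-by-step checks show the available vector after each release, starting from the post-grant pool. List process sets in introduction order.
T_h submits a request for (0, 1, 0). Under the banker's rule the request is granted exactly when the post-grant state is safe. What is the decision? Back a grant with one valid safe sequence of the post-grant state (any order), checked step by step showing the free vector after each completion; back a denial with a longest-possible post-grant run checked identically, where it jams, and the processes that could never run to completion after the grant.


GRANT. The post-grant state is safe; one safe sequence: T_d, T_a, T_c, T_h.
Key observation: the grant leaves (2, 2, 0) free — enough for T_d, whose release restarts the cascade.
Check on the post-grant state, step by step:
  pool = (2, 2, 0)
  T_d: need (1, 2, 0) fits (2, 2, 0); releases (0, 0, 2), pool now (2, 2, 2)
  T_a: need (1, 2, 2) fits (2, 2, 2); releases (2, 1, 0), pool now (4, 3, 2)
  T_c: need (4, 2, 0) fits (4, 3, 2); releases (3, 0, 2), pool now (7, 3, 4)
  T_h: need (2, 1, 3) fits (7, 3, 4); releases (2, 2, 0), pool now (9, 5, 4)


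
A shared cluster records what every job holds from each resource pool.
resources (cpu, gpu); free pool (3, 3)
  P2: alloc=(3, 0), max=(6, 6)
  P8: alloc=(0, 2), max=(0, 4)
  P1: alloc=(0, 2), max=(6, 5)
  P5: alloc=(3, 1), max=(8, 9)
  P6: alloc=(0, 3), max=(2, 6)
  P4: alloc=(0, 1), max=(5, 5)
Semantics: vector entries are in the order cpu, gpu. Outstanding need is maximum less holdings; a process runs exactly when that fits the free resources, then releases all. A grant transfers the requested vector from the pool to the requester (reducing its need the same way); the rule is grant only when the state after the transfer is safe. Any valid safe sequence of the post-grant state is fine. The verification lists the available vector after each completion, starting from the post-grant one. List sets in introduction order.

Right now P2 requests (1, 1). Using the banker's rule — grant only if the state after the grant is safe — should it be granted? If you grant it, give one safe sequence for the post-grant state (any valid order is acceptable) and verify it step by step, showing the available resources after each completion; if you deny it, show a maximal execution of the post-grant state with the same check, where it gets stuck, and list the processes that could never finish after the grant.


GRANT: granting preserves safety; a valid post-grant sequence is P8, P6, P2, P4, P1, P5.
Key observation: (2, 2) free after granting still covers P8 first, and each release covers the next.
Verifying the post-grant state step by step:
  pool = (2, 2)
  P8: need (0, 2) fits (2, 2); releases (0, 2), pool now (2, 4)
  P6: need (2, 3) fits (2, 4); releases (0, 3), pool now (2, 7)
  P2: need (2, 5) fits (2, 7); releases (4, 1), pool now (6, 8)
  P4: need (5, 4) fits (6, 8); releases (0, 1), pool now (6, 9)
  P1: need (6, 3) fits (6, 9); releases (0, 2), pool now (6, 11)
  P5: need (5, 8) fits (6, 11); releases (3, 1), pool now (9, 12)


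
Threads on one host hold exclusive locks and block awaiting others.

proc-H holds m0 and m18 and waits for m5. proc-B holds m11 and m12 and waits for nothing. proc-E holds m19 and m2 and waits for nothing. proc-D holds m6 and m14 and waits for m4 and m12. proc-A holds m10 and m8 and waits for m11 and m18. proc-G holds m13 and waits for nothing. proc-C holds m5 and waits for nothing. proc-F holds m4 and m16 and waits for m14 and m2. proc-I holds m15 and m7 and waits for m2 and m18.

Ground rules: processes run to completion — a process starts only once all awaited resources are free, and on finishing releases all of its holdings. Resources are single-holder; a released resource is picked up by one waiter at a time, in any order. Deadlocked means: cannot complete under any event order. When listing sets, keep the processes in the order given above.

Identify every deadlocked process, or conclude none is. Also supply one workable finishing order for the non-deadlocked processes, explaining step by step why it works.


The deadlocked set is proc-D and proc-F.
Key observation: proc-D -> proc-F -> proc-D is a circular wait — nothing in it can go first; no other process is dragged down with it.
One completion order for the rest: proc-C, proc-G, proc-B, proc-H, proc-E, proc-I, proc-A.
Walking it through:
  run proc-C (it waits on nothing); releases m5
  run proc-G (it waits on nothing); releases m13
  run proc-B (it waits on nothing); releases m11 and m12
  run proc-H (all its waits — m5 — are resolved); releases m0 and m18
  run proc-E (it waits on nothing); releases m19 and m2
  run proc-I (all its waits — m2 and m18 — are resolved); releases m15 and m7
  run proc-A (all its waits — m11 and m18 — are resolved); releases m10 and m8


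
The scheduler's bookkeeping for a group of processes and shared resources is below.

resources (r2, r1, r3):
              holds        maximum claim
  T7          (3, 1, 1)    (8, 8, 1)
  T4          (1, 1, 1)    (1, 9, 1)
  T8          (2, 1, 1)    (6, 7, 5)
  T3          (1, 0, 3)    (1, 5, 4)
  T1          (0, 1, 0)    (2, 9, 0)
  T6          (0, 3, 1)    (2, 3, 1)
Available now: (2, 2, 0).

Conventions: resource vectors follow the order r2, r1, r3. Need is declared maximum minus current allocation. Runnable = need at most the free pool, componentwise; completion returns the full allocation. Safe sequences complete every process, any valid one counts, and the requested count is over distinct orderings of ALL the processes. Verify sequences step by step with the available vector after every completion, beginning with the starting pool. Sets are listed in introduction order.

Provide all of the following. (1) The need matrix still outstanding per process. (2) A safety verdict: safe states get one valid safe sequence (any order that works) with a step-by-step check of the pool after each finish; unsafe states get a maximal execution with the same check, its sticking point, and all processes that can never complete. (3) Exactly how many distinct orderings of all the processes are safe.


(1) Remaining need (order r2, r1, r3):
  T7: (5, 7, 0)
  T4: (0, 8, 0)
  T8: (4, 6, 4)
  T3: (0, 5, 1)
  T1: (2, 8, 0)
  T6: (2, 0, 0)
(2) UNSAFE.
Key observation: once T6, T3 finish, the pool peaks at (3, 5, 4) — and every remaining process still needs more r1 than that.
The run T6, T3 cannot be extended any further. Check, step by step:
  pool = (2, 2, 0)
  T6 needs (2, 0, 0) <= (2, 2, 0) -> finishes; pool += (0, 3, 1) = (2, 5, 1)
  T3 needs (0, 5, 1) <= (2, 5, 1) -> finishes; pool += (1, 0, 3) = (3, 5, 4)
  blocked: T7 wants (5, 7, 0), pool (3, 5, 4) — not enough r2 and r1
  blocked: T4 wants (0, 8, 0), pool (3, 5, 4) — not enough r1
  blocked: T8 wants (4, 6, 4), pool (3, 5, 4) — not enough r2 and r1
  blocked: T1 wants (2, 8, 0), pool (3, 5, 4) — not enough r1
Processes that can never finish: T7, T4, T8 and T1.
(3) The exact count: 0 of the possible complete orderings are safe sequences.


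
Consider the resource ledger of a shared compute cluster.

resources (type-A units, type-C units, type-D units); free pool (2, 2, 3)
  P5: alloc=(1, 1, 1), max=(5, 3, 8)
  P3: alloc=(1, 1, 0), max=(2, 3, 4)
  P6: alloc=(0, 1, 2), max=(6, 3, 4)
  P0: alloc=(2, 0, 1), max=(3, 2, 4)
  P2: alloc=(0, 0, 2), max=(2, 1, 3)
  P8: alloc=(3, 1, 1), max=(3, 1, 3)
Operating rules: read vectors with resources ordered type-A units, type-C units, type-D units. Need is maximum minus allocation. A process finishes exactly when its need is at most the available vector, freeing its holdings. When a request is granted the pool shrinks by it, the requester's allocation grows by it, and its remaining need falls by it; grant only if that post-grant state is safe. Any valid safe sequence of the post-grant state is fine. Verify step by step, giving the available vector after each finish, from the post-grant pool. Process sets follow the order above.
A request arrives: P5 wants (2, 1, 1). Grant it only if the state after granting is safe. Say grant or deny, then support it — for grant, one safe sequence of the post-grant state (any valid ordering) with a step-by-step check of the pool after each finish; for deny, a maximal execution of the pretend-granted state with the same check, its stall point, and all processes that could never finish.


GRANT — the state after the grant stays safe, e.g. via P8, P0, P2, P3, P5, P6.
Key observation: granting shrinks the pool to (0, 1, 2), yet P8 still fits and the chain goes through.
Verifying the post-grant state step by step:
  pool = (0, 1, 2)
  P8 needs (0, 0, 2) <= (0, 1, 2) -> finishes; pool += (3, 1, 1) = (3, 2, 3)
  P0 needs (1, 2, 3) <= (3, 2, 3) -> finishes; pool += (2, 0, 1) = (5, 2, 4)
  P2 needs (2, 1, 1) <= (5, 2, 4) -> finishes; pool += (0, 0, 2) = (5, 2, 6)
  P3 needs (1, 2, 4) <= (5, 2, 6) -> finishes; pool += (1, 1, 0) = (6, 3, 6)
  P5 needs (2, 1, 6) <= (6, 3, 6) -> finishes; pool += (3, 2, 2) = (9, 5, 8)
  P6 needs (6, 2, 2) <= (9, 5, 8) -> finishes; pool += (0, 1, 2) = (9, 6, 10)


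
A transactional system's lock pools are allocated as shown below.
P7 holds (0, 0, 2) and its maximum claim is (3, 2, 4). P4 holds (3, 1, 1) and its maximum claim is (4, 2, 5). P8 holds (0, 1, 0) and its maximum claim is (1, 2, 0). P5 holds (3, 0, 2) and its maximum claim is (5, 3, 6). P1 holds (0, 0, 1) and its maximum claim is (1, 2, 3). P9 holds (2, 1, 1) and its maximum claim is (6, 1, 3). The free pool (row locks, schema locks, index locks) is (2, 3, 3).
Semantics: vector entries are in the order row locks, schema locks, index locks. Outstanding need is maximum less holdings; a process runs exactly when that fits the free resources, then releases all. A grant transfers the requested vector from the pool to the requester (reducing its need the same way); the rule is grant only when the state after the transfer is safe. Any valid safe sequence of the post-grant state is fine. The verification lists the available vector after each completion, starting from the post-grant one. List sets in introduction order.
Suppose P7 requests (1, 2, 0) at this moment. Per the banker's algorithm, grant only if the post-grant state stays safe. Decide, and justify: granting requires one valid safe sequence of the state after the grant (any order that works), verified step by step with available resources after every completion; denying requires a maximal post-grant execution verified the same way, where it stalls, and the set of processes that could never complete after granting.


GRANT. The post-grant state is safe; one safe sequence: P8, P1, P4, P7, P9, P5.
Key observation: granting shrinks the pool to (1, 1, 3), yet P8 still fits and the chain goes through.
Step-by-step check of the post-grant state:
  pool = (1, 1, 3)
  run P8 (needs (1, 1, 0), free (1, 1, 3)); after release of (0, 1, 0) the pool is (1, 2, 3)
  run P1 (needs (1, 2, 2), free (1, 2, 3)); after release of (0, 0, 1) the pool is (1, 2, 4)
  run P4 (needs (1, 1, 4), free (1, 2, 4)); after release of (3, 1, 1) the pool is (4, 3, 5)
  run P7 (needs (2, 0, 2), free (4, 3, 5)); after release of (1, 2, 2) the pool is (5, 5, 7)
  run P9 (needs (4, 0, 2), free (5, 5, 7)); after release of (2, 1, 1) the pool is (7, 6, 8)
  run P5 (needs (2, 3, 4), free (7, 6, 8)); after release of (3, 0, 2) the pool is (10, 6, 10)
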